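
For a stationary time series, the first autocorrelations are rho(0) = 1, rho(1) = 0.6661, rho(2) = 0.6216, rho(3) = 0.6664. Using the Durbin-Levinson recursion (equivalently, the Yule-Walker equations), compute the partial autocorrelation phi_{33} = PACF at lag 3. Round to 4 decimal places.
\phi_{33} = 0.3439

The PACF at lag k is phi_{kk}, the last component of the solution
to the Yule-Walker system G_k phi = r_k where
  (G_k)_{ij} = rho(|i - j|), (r_k)_i = rho(i), i,j = 1..k.
Equivalently, Durbin-Levinson gives phi_{kk} iteratively:
  phi_{11} = rho(1)
  phi_{kk} = [rho(k) - sum_{j=1..k-1} phi_{k-1,j} rho(k-j)]
            / [1 - sum_{j=1..k-1} phi_{k-1,j} rho(j)],
  phi_{k,j} = phi_{k-1,j} - phi_{kk} phi_{k-1,k-j},  j = 1..k-1.
Step k = 1:
  phi_11 = rho(1) = 0.6661.
Step k = 2:
  phi_22 = [rho(2) - phi_11 rho(1)] / [1 - phi_11 rho(1)] = [0.6216 - (0.6661)(0.6661)] / [1 - (0.6661)(0.6661)]
         = 0.17791079 / 0.55631079 = 0.319805.
  Update: phi_21 = phi_11 - phi_22 phi_11 = 0.6661 - (0.319805)(0.6661) = 0.453078.
Step k = 3:
  phi_33 = [rho(3) - phi_21 rho(2) - phi_22 rho(1)] / [1 - phi_21 rho(1) - phi_22 rho(2)]
    numerator   = 0.6664 - (0.453078)(0.6216) - (0.319805)(0.6661) = 0.17174476
    denominator = 1 - (0.453078)(0.6661) - (0.319805)(0.6216) = 0.49941409
  phi_33 = 0.17174476 / 0.49941409 = 0.3439.
Therefore phi_{33} = 0.3439.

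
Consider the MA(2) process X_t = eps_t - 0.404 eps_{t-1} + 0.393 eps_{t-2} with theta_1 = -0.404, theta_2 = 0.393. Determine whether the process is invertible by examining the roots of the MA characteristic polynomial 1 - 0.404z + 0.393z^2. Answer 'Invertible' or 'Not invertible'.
\text{Invertible}

The MA(q) characteristic polynomial is P(z) = 1 - 0.404z + 0.393z^2.
Invertibility requires all roots to lie outside the unit circle, i.e. |z| > 1 for every root.
Set 1 + (-0.404) z + (0.393) z^2 = 0, i.e. a z^2 + b z + c = 0 with a = 0.393, b = -0.404, c = 1.
Discriminant D = b^2 - 4ac = (-0.404)^2 - 4*(0.393)*1 = 0.163216 - (1.572) = -1.408784.
D < 0, so the roots are the complex-conjugate pair z = (-b +/- i sqrt(-D)) / (2a) = 0.514 +/- 1.5101i.
For a conjugate pair |z|^2 = z * conj(z) = (product of roots) = c/a = 1/(0.393) = 2.544529, so |z| = sqrt(2.544529) = 1.5952 for both roots.
Moduli of all roots: 1.5952, 1.5952.
All moduli strictly greater than 1? Yes.
Verdict: Invertible.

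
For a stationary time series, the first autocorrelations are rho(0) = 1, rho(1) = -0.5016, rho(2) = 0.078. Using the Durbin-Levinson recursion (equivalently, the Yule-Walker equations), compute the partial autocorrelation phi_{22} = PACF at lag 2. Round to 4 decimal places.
\phi_{22} = -0.2320

The PACF at lag k is phi_{kk}, the last component of the solution
to the Yule-Walker system G_k phi = r_k where
  (G_k)_{ij} = rho(|i - j|), (r_k)_i = rho(i), i,j = 1..k.
Equivalently, Durbin-Levinson gives phi_{kk} iteratively:
  phi_{11} = rho(1)
  phi_{kk} = [rho(k) - sum_{j=1..k-1} phi_{k-1,j} rho(k-j)]
            / [1 - sum_{j=1..k-1} phi_{k-1,j} rho(j)],
  phi_{k,j} = phi_{k-1,j} - phi_{kk} phi_{k-1,k-j},  j = 1..k-1.
Step k = 1:
  phi_11 = rho(1) = -0.5016.
Step k = 2:
  phi_22 = [rho(2) - phi_11 rho(1)] / [1 - phi_11 rho(1)] = [0.078 - (-0.5016)(-0.5016)] / [1 - (-0.5016)(-0.5016)]
         = -0.17360256 / 0.74839744 = -0.232.
Therefore phi_{22} = -0.2320.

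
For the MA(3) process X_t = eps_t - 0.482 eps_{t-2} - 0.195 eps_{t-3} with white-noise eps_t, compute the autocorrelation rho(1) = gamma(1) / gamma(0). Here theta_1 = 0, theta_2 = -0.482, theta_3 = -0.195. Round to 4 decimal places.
\rho(1) = 0.0740

For an MA(q) process with theta_0 = 1, the autocovariance is
  gamma(k) = sigma^2 * sum_{i=0..q-k} theta_i * theta_{i+k},
and rho(k) = gamma(k) / gamma(0). Sigma^2 cancels.
  numerator   = (1)*(0) + (0)*(-0.482) + (-0.482)*(-0.195) = 0.09399.
  denominator = (1)^2 + (0)^2 + (-0.482)^2 + (-0.195)^2 = 1.270349.
  rho(1) = 0.09399 / 1.270349 = 0.0740.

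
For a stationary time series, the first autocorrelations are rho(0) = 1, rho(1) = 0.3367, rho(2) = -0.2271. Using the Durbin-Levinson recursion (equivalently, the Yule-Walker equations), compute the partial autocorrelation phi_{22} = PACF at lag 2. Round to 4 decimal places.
\phi_{22} = -0.3840

The PACF at lag k is phi_{kk}, the last component of the solution
to the Yule-Walker system G_k phi = r_k where
  (G_k)_{ij} = rho(|i - j|), (r_k)_i = rho(i), i,j = 1..k.
Equivalently, Durbin-Levinson gives phi_{kk} iteratively:
  phi_{11} = rho(1)
  phi_{kk} = [rho(k) - sum_{j=1..k-1} phi_{k-1,j} rho(k-j)]
            / [1 - sum_{j=1..k-1} phi_{k-1,j} rho(j)],
  phi_{k,j} = phi_{k-1,j} - phi_{kk} phi_{k-1,k-j},  j = 1..k-1.
Step k = 1:
  phi_11 = rho(1) = 0.3367.
Step k = 2:
  phi_22 = [rho(2) - phi_11 rho(1)] / [1 - phi_11 rho(1)] = [-0.2271 - (0.3367)(0.3367)] / [1 - (0.3367)(0.3367)]
         = -0.34046689 / 0.88663311 = -0.384.
Therefore phi_{22} = -0.3840.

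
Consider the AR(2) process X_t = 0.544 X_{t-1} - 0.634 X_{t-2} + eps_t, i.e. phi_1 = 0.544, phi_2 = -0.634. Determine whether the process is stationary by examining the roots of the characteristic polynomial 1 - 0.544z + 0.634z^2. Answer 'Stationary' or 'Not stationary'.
\text{Stationary}

The AR(p) characteristic polynomial is P(z) = 1 - 0.544z + 0.634z^2.
Stationarity requires all roots to lie outside the unit circle, i.e. |z| > 1 for every root.
Set 1 + (-0.544) z + (0.634) z^2 = 0, i.e. a z^2 + b z + c = 0 with a = 0.634, b = -0.544, c = 1.
Discriminant D = b^2 - 4ac = (-0.544)^2 - 4*(0.634)*1 = 0.295936 - (2.536) = -2.240064.
D < 0, so the roots are the complex-conjugate pair z = (-b +/- i sqrt(-D)) / (2a) = 0.429 +/- 1.1804i.
For a conjugate pair |z|^2 = z * conj(z) = (product of roots) = c/a = 1/(0.634) = 1.577287, so |z| = sqrt(1.577287) = 1.2559 for both roots.
Moduli of all roots: 1.2559, 1.2559.
All moduli strictly greater than 1? Yes.
Verdict: Stationary.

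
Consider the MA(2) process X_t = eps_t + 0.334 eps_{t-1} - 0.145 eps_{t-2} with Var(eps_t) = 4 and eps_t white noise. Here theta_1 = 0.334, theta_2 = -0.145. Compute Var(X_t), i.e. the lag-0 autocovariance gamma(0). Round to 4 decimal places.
\gamma(0) = 4.5303

For an MA(q) process X_t = eps_t + sum_i theta_i eps_{t-i} with
Var(eps_t) = sigma^2, the variance is
  gamma(0) = sigma^2 * (1 + sum_i theta_i^2).
  sum_i theta_i^2 = (0.334)^2 + (-0.145)^2 = 0.111556 + 0.021025 = 0.132581.
  gamma(0) = 4 * (1 + 0.132581) = 4 * 1.132581 = 4.530324, which rounds to 4.5303.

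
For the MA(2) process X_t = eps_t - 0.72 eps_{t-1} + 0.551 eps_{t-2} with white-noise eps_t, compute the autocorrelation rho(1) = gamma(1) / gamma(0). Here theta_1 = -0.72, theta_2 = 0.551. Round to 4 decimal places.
\rho(1) = -0.6129

For an MA(q) process with theta_0 = 1, the autocovariance is
  gamma(k) = sigma^2 * sum_{i=0..q-k} theta_i * theta_{i+k},
and rho(k) = gamma(k) / gamma(0). Sigma^2 cancels.
  numerator   = (1)*(-0.72) + (-0.72)*(0.551) = -1.11672.
  denominator = (1)^2 + (-0.72)^2 + (0.551)^2 = 1.822001.
  rho(1) = -1.11672 / 1.822001 = -0.6129.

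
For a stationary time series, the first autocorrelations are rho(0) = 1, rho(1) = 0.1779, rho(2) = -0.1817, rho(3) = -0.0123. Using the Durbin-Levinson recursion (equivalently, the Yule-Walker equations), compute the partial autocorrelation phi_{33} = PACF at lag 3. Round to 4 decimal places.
\phi_{33} = 0.0720

The PACF at lag k is phi_{kk}, the last component of the solution
to the Yule-Walker system G_k phi = r_k where
  (G_k)_{ij} = rho(|i - j|), (r_k)_i = rho(i), i,j = 1..k.
Equivalently, Durbin-Levinson gives phi_{kk} iteratively:
  phi_{11} = rho(1)
  phi_{kk} = [rho(k) - sum_{j=1..k-1} phi_{k-1,j} rho(k-j)]
            / [1 - sum_{j=1..k-1} phi_{k-1,j} rho(j)],
  phi_{k,j} = phi_{k-1,j} - phi_{kk} phi_{k-1,k-j},  j = 1..k-1.
Step k = 1:
  phi_11 = rho(1) = 0.1779.
Step k = 2:
  phi_22 = [rho(2) - phi_11 rho(1)] / [1 - phi_11 rho(1)] = [-0.1817 - (0.1779)(0.1779)] / [1 - (0.1779)(0.1779)]
         = -0.21334841 / 0.96835159 = -0.220321.
  Update: phi_21 = phi_11 - phi_22 phi_11 = 0.1779 - (-0.220321)(0.1779) = 0.217095.
Step k = 3:
  phi_33 = [rho(3) - phi_21 rho(2) - phi_22 rho(1)] / [1 - phi_21 rho(1) - phi_22 rho(2)]
    numerator   = -0.0123 - (0.217095)(-0.1817) - (-0.220321)(0.1779) = 0.06634133
    denominator = 1 - (0.217095)(0.1779) - (-0.220321)(-0.1817) = 0.92134641
  phi_33 = 0.06634133 / 0.92134641 = 0.072.
Therefore phi_{33} = 0.0720.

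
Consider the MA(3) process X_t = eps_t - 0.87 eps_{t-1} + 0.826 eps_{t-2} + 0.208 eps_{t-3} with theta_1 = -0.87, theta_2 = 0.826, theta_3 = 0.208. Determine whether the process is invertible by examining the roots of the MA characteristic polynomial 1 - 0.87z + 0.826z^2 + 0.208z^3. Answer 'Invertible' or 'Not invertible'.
\text{Not invertible}

The MA(q) characteristic polynomial is P(z) = 1 - 0.87z + 0.826z^2 + 0.208z^3.
Invertibility requires all roots to lie outside the unit circle, i.e. |z| > 1 for every root.
Degree 3: look for a simple real root z0 first, then factor out (1 - z/z0) and solve the remaining quadratic.
Testing z0 = -5: P(-5) = 1 + (-0.87)(-5) + (0.826)(-5)^2 + (0.208)(-5)^3
  = 1 + (4.35) + (20.65) + (-26) = 0.  So z_0 = -5 is a root, |z_0| = 5.
Divide out the factor (1 + 0.2 z) = (1 - z/z0) (since 1/z0 = -0.2):
  P(z) = (1 + 0.2 z)(1 + (-1.07) z + (1.04) z^2)
  [check: z-coef -1.07 - (-0.2) = -0.87; z^2-coef 1.04 - (-0.2)(-1.07) = 0.826; z^3-coef -(-0.2)(1.04) = 0.208.]
Remaining roots from the quadratic factor 1 + (-1.07) z + (1.04) z^2:
  Set 1 + (-1.07) z + (1.04) z^2 = 0, i.e. a z^2 + b z + c = 0 with a = 1.04, b = -1.07, c = 1.
  Discriminant D = b^2 - 4ac = (-1.07)^2 - 4*(1.04)*1 = 1.1449 - (4.16) = -3.0151.
  D < 0, so the roots are the complex-conjugate pair z = (-b +/- i sqrt(-D)) / (2a) = 0.5144 +/- 0.8348i.
  For a conjugate pair |z|^2 = z * conj(z) = (product of roots) = c/a = 1/(1.04) = 0.961538, so |z| = sqrt(0.961538) = 0.9806 for both roots.
Moduli of all roots: 5.0000, 0.9806, 0.9806.
All moduli strictly greater than 1? No.
Verdict: Not invertible.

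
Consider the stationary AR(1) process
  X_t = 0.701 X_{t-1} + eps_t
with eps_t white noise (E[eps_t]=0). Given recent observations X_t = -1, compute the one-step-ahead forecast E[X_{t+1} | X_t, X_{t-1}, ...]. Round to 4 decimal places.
E[X_{t+1} \mid \mathcal F_t] = -0.7010

For an AR(p) model X_t = c + sum_i phi_i X_{t-i} + eps_t, the
one-step-ahead conditional mean is
  E[X_{t+1} | X_t, ...] = c + sum_i phi_i X_{t+1-i}.
Substitute known values:
  E[X_{t+1} | ...] = (0.701) * (-1)
                   = -0.7010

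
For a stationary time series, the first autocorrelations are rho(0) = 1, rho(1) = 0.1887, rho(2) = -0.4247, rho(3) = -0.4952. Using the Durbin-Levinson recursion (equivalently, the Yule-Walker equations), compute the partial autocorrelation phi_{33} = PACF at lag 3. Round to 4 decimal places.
\phi_{33} = -0.3850

The PACF at lag k is phi_{kk}, the last component of the solution
to the Yule-Walker system G_k phi = r_k where
  (G_k)_{ij} = rho(|i - j|), (r_k)_i = rho(i), i,j = 1..k.
Equivalently, Durbin-Levinson gives phi_{kk} iteratively:
  phi_{11} = rho(1)
  phi_{kk} = [rho(k) - sum_{j=1..k-1} phi_{k-1,j} rho(k-j)]
            / [1 - sum_{j=1..k-1} phi_{k-1,j} rho(j)],
  phi_{k,j} = phi_{k-1,j} - phi_{kk} phi_{k-1,k-j},  j = 1..k-1.
Step k = 1:
  phi_11 = rho(1) = 0.1887.
Step k = 2:
  phi_22 = [rho(2) - phi_11 rho(1)] / [1 - phi_11 rho(1)] = [-0.4247 - (0.1887)(0.1887)] / [1 - (0.1887)(0.1887)]
         = -0.46030769 / 0.96439231 = -0.477303.
  Update: phi_21 = phi_11 - phi_22 phi_11 = 0.1887 - (-0.477303)(0.1887) = 0.278767.
Step k = 3:
  phi_33 = [rho(3) - phi_21 rho(2) - phi_22 rho(1)] / [1 - phi_21 rho(1) - phi_22 rho(2)]
    numerator   = -0.4952 - (0.278767)(-0.4247) - (-0.477303)(0.1887) = -0.28674045
    denominator = 1 - (0.278767)(0.1887) - (-0.477303)(-0.4247) = 0.7446859
  phi_33 = -0.28674045 / 0.7446859 = -0.385.
Therefore phi_{33} = -0.3850.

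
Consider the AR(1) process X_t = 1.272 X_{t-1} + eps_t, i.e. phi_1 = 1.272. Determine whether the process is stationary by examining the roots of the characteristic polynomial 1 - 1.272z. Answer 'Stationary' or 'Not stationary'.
\text{Not stationary}

The AR(p) characteristic polynomial is P(z) = 1 - 1.272z.
Stationarity requires all roots to lie outside the unit circle, i.e. |z| > 1 for every root.
This is linear in z: 1 + (-1.272) z = 0  =>  z = -1/(-1.272) = 0.786164,  |z| = 0.786164.
Moduli of all roots: 0.7862.
All moduli strictly greater than 1? No.
Verdict: Not stationary.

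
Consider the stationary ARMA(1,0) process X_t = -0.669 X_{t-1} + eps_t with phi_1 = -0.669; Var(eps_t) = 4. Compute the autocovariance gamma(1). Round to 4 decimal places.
\gamma(1) = -4.8440

Multiply the model equation by X_{t-k} and take expectations. With theta_0 = psi_0 = 1 and psi_j the MA(infinity) weights, this gives
  gamma(k) - sum_i phi_i gamma(k-i) = c_k,
  c_k = sigma^2 * sum_{j=k..q} theta_j psi_{j-k}   (c_k = 0 for k > q),
using gamma(-m) = gamma(m).
Pure AR (q = 0): c_0 = sigma^2 = 4, c_k = 0 for k >= 1.
Equations for k = 0 and k = 1 (AR order 1):
  gamma(0) = phi_1 gamma(1) + c_0
  gamma(1) = phi_1 gamma(0) + c_1
Substituting the second into the first: gamma(0) (1 - phi_1^2) = c_0 + phi_1 c_1, so
  gamma(0) = c_0 / (1 - phi_1^2) = 4 / (1 - (-0.669)^2) = 4 / 0.552439 = 7.240618.
  gamma(1) = phi_1 gamma(0) = (-0.669)(7.240618) = -4.843974.
Therefore gamma(1) = -4.8440 (to 4 decimal places).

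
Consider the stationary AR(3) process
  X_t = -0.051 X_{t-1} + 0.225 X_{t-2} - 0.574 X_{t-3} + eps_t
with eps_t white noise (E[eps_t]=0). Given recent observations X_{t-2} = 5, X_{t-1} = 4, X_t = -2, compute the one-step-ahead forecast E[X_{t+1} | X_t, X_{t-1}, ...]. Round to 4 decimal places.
E[X_{t+1} \mid \mathcal F_t] = -1.8680

For an AR(p) model X_t = c + sum_i phi_i X_{t-i} + eps_t, the
one-step-ahead conditional mean is
  E[X_{t+1} | X_t, ...] = c + sum_i phi_i X_{t+1-i}.
Substitute known values:
  E[X_{t+1} | ...] = (-0.051) * (-2) + (0.225) * (4) + (-0.574) * (5)
                   = -1.8680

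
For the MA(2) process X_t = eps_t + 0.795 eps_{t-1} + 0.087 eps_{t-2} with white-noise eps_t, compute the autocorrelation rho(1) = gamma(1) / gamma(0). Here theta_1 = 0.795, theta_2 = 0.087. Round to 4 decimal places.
\rho(1) = 0.5271

For an MA(q) process with theta_0 = 1, the autocovariance is
  gamma(k) = sigma^2 * sum_{i=0..q-k} theta_i * theta_{i+k},
and rho(k) = gamma(k) / gamma(0). Sigma^2 cancels.
  numerator   = (1)*(0.795) + (0.795)*(0.087) = 0.864165.
  denominator = (1)^2 + (0.795)^2 + (0.087)^2 = 1.639594.
  rho(1) = 0.864165 / 1.639594 = 0.5271.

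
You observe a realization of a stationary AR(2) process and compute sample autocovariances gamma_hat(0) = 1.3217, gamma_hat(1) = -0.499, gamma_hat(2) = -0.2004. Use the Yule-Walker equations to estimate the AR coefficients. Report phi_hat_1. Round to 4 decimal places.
\hat\phi_{1} = -0.5071

The Yule-Walker equations for an AR(p) process read, in matrix form,
  Gamma_p phi = r_p,   with   (Gamma_p)_{ij} = gamma(|i - j|),
                       (r_p)_i = gamma(i),   i,j = 1..p.
Substitute the sample gammas (Toeplitz matrix and right-hand side of size 2):
  Gamma_p = [[1.3217, -0.499], [-0.499, 1.3217]]
  r_p     = [-0.499, -0.2004]
Written out:
  1.3217 phi_1 - 0.499 phi_2 = -0.499
  -0.499 phi_1 + 1.3217 phi_2 = -0.2004
Solve by Cramer's rule:
  det = gamma(0)^2 - gamma(1)^2 = (1.3217)^2 - (-0.499)^2 = 1.74689089 - 0.249001 = 1.49788989
  phi_hat_1 = [gamma(1) gamma(0) - gamma(1) gamma(2)] / det = [(-0.499)(1.3217) - (-0.499)(-0.2004)] / 1.49788989 = -0.7595279 / 1.49788989 = -0.5071
  phi_hat_2 = [gamma(0) gamma(2) - gamma(1)^2] / det = [(1.3217)(-0.2004) - (-0.499)^2] / 1.49788989 = -0.51386968 / 1.49788989 = -0.3431
So phi_hat = [-0.5071, -0.3431].
Therefore phi_hat_1 = -0.5071.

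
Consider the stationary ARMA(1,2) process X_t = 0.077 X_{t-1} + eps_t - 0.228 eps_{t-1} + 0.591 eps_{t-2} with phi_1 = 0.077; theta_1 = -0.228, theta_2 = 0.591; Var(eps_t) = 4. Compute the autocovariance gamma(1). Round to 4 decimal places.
\gamma(1) = -0.8499

Multiply the model equation by X_{t-k} and take expectations. With theta_0 = psi_0 = 1 and psi_j the MA(infinity) weights, this gives
  gamma(k) - sum_i phi_i gamma(k-i) = c_k,
  c_k = sigma^2 * sum_{j=k..q} theta_j psi_{j-k}   (c_k = 0 for k > q),
using gamma(-m) = gamma(m).
psi-weights needed (psi_j = theta_j + sum_i phi_i psi_{j-i}):
  psi_1 = theta_1 + phi_1 = -0.228 + (0.077) = -0.151
  psi_2 = theta_2 + phi_1 psi_1 = 0.591 + (0.077)(-0.151) = 0.579373
Right-hand sides:
  c_0 = sigma^2 (1 + theta_1 psi_1 + theta_2 psi_2) = 4 * (1 + (-0.228)(-0.151) + (0.591)(0.579373)) = 4 * 1.376837 = 5.50735
  c_1 = sigma^2 (theta_1 + theta_2 psi_1) = 4 * (-0.228 + (0.591)(-0.151)) = -1.268964
  c_2 = sigma^2 theta_2 = 4 * (0.591) = 2.364
Equations for k = 0 and k = 1 (AR order 1):
  gamma(0) = phi_1 gamma(1) + c_0
  gamma(1) = phi_1 gamma(0) + c_1
Substituting the second into the first: gamma(0) (1 - phi_1^2) = c_0 + phi_1 c_1, so
  gamma(0) = (c_0 + phi_1 c_1) / (1 - phi_1^2) = (5.50735 + (0.077)(-1.268964)) / (1 - (0.077)^2) = 5.40964 / 0.994071 = 5.441905.
  gamma(1) = phi_1 gamma(0) + c_1 = (0.077)(5.441905) + (-1.268964) = -0.849937.
Therefore gamma(1) = -0.8499 (to 4 decimal places).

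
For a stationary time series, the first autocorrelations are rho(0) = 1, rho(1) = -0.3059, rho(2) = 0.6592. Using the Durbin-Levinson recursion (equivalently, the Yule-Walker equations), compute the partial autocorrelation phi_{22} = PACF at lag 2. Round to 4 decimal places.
\phi_{22} = 0.6240

The PACF at lag k is phi_{kk}, the last component of the solution
to the Yule-Walker system G_k phi = r_k where
  (G_k)_{ij} = rho(|i - j|), (r_k)_i = rho(i), i,j = 1..k.
Equivalently, Durbin-Levinson gives phi_{kk} iteratively:
  phi_{11} = rho(1)
  phi_{kk} = [rho(k) - sum_{j=1..k-1} phi_{k-1,j} rho(k-j)]
            / [1 - sum_{j=1..k-1} phi_{k-1,j} rho(j)],
  phi_{k,j} = phi_{k-1,j} - phi_{kk} phi_{k-1,k-j},  j = 1..k-1.
Step k = 1:
  phi_11 = rho(1) = -0.3059.
Step k = 2:
  phi_22 = [rho(2) - phi_11 rho(1)] / [1 - phi_11 rho(1)] = [0.6592 - (-0.3059)(-0.3059)] / [1 - (-0.3059)(-0.3059)]
         = 0.56562519 / 0.90642519 = 0.624.
Therefore phi_{22} = 0.6240.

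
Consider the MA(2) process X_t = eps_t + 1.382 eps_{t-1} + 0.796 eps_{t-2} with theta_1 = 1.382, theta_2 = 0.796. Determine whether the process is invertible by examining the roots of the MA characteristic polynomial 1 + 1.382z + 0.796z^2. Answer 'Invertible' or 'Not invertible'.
\text{Invertible}

The MA(q) characteristic polynomial is P(z) = 1 + 1.382z + 0.796z^2.
Invertibility requires all roots to lie outside the unit circle, i.e. |z| > 1 for every root.
Set 1 + (1.382) z + (0.796) z^2 = 0, i.e. a z^2 + b z + c = 0 with a = 0.796, b = 1.382, c = 1.
Discriminant D = b^2 - 4ac = (1.382)^2 - 4*(0.796)*1 = 1.909924 - (3.184) = -1.274076.
D < 0, so the roots are the complex-conjugate pair z = (-b +/- i sqrt(-D)) / (2a) = -0.8681 +/- 0.709i.
For a conjugate pair |z|^2 = z * conj(z) = (product of roots) = c/a = 1/(0.796) = 1.256281, so |z| = sqrt(1.256281) = 1.1208 for both roots.
Moduli of all roots: 1.1208, 1.1208.
All moduli strictly greater than 1? Yes.
Verdict: Invertible.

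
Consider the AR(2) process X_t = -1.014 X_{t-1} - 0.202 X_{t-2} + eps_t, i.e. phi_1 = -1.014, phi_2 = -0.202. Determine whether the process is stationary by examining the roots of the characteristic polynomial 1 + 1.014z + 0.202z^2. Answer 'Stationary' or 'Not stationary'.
\text{Stationary}

The AR(p) characteristic polynomial is P(z) = 1 + 1.014z + 0.202z^2.
Stationarity requires all roots to lie outside the unit circle, i.e. |z| > 1 for every root.
Set 1 + (1.014) z + (0.202) z^2 = 0, i.e. a z^2 + b z + c = 0 with a = 0.202, b = 1.014, c = 1.
Discriminant D = b^2 - 4ac = (1.014)^2 - 4*(0.202)*1 = 1.028196 - (0.808) = 0.220196.
D >= 0, so the roots are real: z = (-b +/- sqrt(D)) / (2a) = (-1.014 +/- 0.46925) / (0.404).
  z_1 = (-1.014 + 0.46925) / (0.404) = -1.3484,   |z_1| = 1.3484.
  z_2 = (-1.014 - 0.46925) / (0.404) = -3.6714,   |z_2| = 3.6714.
Moduli of all roots: 1.3484, 3.6714.
All moduli strictly greater than 1? Yes.
Verdict: Stationary.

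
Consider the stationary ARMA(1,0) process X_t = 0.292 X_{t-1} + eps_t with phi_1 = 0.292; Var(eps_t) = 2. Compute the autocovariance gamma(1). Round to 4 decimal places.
\gamma(1) = 0.6384

Multiply the model equation by X_{t-k} and take expectations. With theta_0 = psi_0 = 1 and psi_j the MA(infinity) weights, this gives
  gamma(k) - sum_i phi_i gamma(k-i) = c_k,
  c_k = sigma^2 * sum_{j=k..q} theta_j psi_{j-k}   (c_k = 0 for k > q),
using gamma(-m) = gamma(m).
Pure AR (q = 0): c_0 = sigma^2 = 2, c_k = 0 for k >= 1.
Equations for k = 0 and k = 1 (AR order 1):
  gamma(0) = phi_1 gamma(1) + c_0
  gamma(1) = phi_1 gamma(0) + c_1
Substituting the second into the first: gamma(0) (1 - phi_1^2) = c_0 + phi_1 c_1, so
  gamma(0) = c_0 / (1 - phi_1^2) = 2 / (1 - (0.292)^2) = 2 / 0.914736 = 2.186423.
  gamma(1) = phi_1 gamma(0) = (0.292)(2.186423) = 0.638436.
Therefore gamma(1) = 0.6384 (to 4 decimal places).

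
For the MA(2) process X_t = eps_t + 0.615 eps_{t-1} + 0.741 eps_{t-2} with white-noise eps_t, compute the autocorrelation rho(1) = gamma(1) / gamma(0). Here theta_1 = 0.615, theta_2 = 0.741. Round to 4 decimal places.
\rho(1) = 0.5556

For an MA(q) process with theta_0 = 1, the autocovariance is
  gamma(k) = sigma^2 * sum_{i=0..q-k} theta_i * theta_{i+k},
and rho(k) = gamma(k) / gamma(0). Sigma^2 cancels.
  numerator   = (1)*(0.615) + (0.615)*(0.741) = 1.070715.
  denominator = (1)^2 + (0.615)^2 + (0.741)^2 = 1.927306.
  rho(1) = 1.070715 / 1.927306 = 0.5556.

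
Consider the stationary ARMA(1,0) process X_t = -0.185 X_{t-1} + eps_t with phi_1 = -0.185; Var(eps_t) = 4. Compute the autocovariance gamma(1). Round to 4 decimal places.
\gamma(1) = -0.7662

Multiply the model equation by X_{t-k} and take expectations. With theta_0 = psi_0 = 1 and psi_j the MA(infinity) weights, this gives
  gamma(k) - sum_i phi_i gamma(k-i) = c_k,
  c_k = sigma^2 * sum_{j=k..q} theta_j psi_{j-k}   (c_k = 0 for k > q),
using gamma(-m) = gamma(m).
Pure AR (q = 0): c_0 = sigma^2 = 4, c_k = 0 for k >= 1.
Equations for k = 0 and k = 1 (AR order 1):
  gamma(0) = phi_1 gamma(1) + c_0
  gamma(1) = phi_1 gamma(0) + c_1
Substituting the second into the first: gamma(0) (1 - phi_1^2) = c_0 + phi_1 c_1, so
  gamma(0) = c_0 / (1 - phi_1^2) = 4 / (1 - (-0.185)^2) = 4 / 0.965775 = 4.141751.
  gamma(1) = phi_1 gamma(0) = (-0.185)(4.141751) = -0.766224.
Therefore gamma(1) = -0.7662 (to 4 decimal places).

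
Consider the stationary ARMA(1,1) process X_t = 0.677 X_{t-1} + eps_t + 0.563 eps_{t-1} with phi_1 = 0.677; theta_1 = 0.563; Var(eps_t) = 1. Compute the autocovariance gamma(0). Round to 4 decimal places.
\gamma(0) = 3.8386

Multiply the model equation by X_{t-k} and take expectations. With theta_0 = psi_0 = 1 and psi_j the MA(infinity) weights, this gives
  gamma(k) - sum_i phi_i gamma(k-i) = c_k,
  c_k = sigma^2 * sum_{j=k..q} theta_j psi_{j-k}   (c_k = 0 for k > q),
using gamma(-m) = gamma(m).
psi-weights needed (psi_j = theta_j + sum_i phi_i psi_{j-i}):
  psi_1 = theta_1 + phi_1 = 0.563 + (0.677) = 1.24
Right-hand sides:
  c_0 = sigma^2 (1 + theta_1 psi_1) = 1 * (1 + (0.563)(1.24)) = 1 * 1.69812 = 1.69812
  c_1 = sigma^2 theta_1 = 1 * (0.563) = 0.563
  c_2 = 0
Equations for k = 0 and k = 1 (AR order 1):
  gamma(0) = phi_1 gamma(1) + c_0
  gamma(1) = phi_1 gamma(0) + c_1
Substituting the second into the first: gamma(0) (1 - phi_1^2) = c_0 + phi_1 c_1, so
  gamma(0) = (c_0 + phi_1 c_1) / (1 - phi_1^2) = (1.69812 + (0.677)(0.563)) / (1 - (0.677)^2) = 2.079271 / 0.541671 = 3.838623.
Therefore gamma(0) = 3.8386 (to 4 decimal places).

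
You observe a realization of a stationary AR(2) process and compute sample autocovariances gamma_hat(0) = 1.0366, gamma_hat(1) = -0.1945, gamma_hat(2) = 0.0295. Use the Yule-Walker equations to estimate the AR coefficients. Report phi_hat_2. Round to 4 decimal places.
\hat\phi_{2} = -0.0070

The Yule-Walker equations for an AR(p) process read, in matrix form,
  Gamma_p phi = r_p,   with   (Gamma_p)_{ij} = gamma(|i - j|),
                       (r_p)_i = gamma(i),   i,j = 1..p.
Substitute the sample gammas (Toeplitz matrix and right-hand side of size 2):
  Gamma_p = [[1.0366, -0.1945], [-0.1945, 1.0366]]
  r_p     = [-0.1945, 0.0295]
Written out:
  1.0366 phi_1 - 0.1945 phi_2 = -0.1945
  -0.1945 phi_1 + 1.0366 phi_2 = 0.0295
Solve by Cramer's rule:
  det = gamma(0)^2 - gamma(1)^2 = (1.0366)^2 - (-0.1945)^2 = 1.07453956 - 0.03783025 = 1.03670931
  phi_hat_1 = [gamma(1) gamma(0) - gamma(1) gamma(2)] / det = [(-0.1945)(1.0366) - (-0.1945)(0.0295)] / 1.03670931 = -0.19588095 / 1.03670931 = -0.1889
  phi_hat_2 = [gamma(0) gamma(2) - gamma(1)^2] / det = [(1.0366)(0.0295) - (-0.1945)^2] / 1.03670931 = -0.00725055 / 1.03670931 = -0.007
So phi_hat = [-0.1889, -0.0070].
Therefore phi_hat_2 = -0.0070.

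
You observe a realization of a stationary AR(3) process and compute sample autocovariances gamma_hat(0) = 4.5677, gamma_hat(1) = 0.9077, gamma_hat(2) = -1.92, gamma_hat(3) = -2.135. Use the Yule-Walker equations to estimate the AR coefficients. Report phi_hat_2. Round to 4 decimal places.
\hat\phi_{2} = -0.3800

The Yule-Walker equations for an AR(p) process read, in matrix form,
  Gamma_p phi = r_p,   with   (Gamma_p)_{ij} = gamma(|i - j|),
                       (r_p)_i = gamma(i),   i,j = 1..p.
Substitute the sample gammas (Toeplitz matrix and right-hand side of size 3):
  Gamma_p = [[4.5677, 0.9077, -1.92], [0.9077, 4.5677, 0.9077], [-1.92, 0.9077, 4.5677]]
  r_p     = [0.9077, -1.92, -2.135]
Written out (R1..R3):
  (R1) 4.5677 phi_1 + 0.9077 phi_2 - 1.92 phi_3 = 0.9077
  (R2) 0.9077 phi_1 + 4.5677 phi_2 + 0.9077 phi_3 = -1.92
  (R3) -1.92 phi_1 + 0.9077 phi_2 + 4.5677 phi_3 = -2.135
Gaussian elimination:
  R2 <- R2 - (0.9077/4.5677) R1 = R2 - (0.198721) R1:  4.387321 phi_2 + 1.289245 phi_3 = -2.100379
  R3 <- R3 - (-1.92/4.5677) R1 = R3 - (-0.420343) R1:  1.289245 phi_2 + 3.760642 phi_3 = -1.753455
  R3 <- R3 - (1.289245/4.387321) R2 = R3 - (0.293857) R2:  3.381788 phi_3 = -1.136243
Back-substitution:
  phi_hat_3 = -1.136243 / 3.381788 = -0.335989
  phi_hat_2 = (-2.100379 - (1.289245)(-0.335989)) / 4.387321 = -0.380006
  phi_hat_1 = (0.9077 - (0.9077)(-0.380006) - (-1.92)(-0.335989)) / 4.5677 = 0.133006
So phi_hat = [0.1330, -0.3800, -0.3360].
Therefore phi_hat_2 = -0.3800.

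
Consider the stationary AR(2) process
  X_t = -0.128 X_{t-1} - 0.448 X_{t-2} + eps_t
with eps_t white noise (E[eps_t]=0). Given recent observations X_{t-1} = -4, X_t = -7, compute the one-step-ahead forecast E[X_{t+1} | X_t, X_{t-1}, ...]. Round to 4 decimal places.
E[X_{t+1} \mid \mathcal F_t] = 2.6880

For an AR(p) model X_t = c + sum_i phi_i X_{t-i} + eps_t, the
one-step-ahead conditional mean is
  E[X_{t+1} | X_t, ...] = c + sum_i phi_i X_{t+1-i}.
Substitute known values:
  E[X_{t+1} | ...] = (-0.128) * (-7) + (-0.448) * (-4)
                   = 2.6880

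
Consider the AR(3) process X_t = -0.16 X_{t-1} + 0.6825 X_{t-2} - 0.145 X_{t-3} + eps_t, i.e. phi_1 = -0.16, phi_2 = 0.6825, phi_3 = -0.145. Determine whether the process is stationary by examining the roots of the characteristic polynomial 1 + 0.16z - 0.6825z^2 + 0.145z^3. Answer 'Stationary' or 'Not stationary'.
\text{Stationary}

The AR(p) characteristic polynomial is P(z) = 1 + 0.16z - 0.6825z^2 + 0.145z^3.
Stationarity requires all roots to lie outside the unit circle, i.e. |z| > 1 for every root.
Degree 3: look for a simple real root z0 first, then factor out (1 - z/z0) and solve the remaining quadratic.
Testing z0 = 4: P(4) = 1 + (0.16)(4) + (-0.6825)(4)^2 + (0.145)(4)^3
  = 1 + (0.64) + (-10.92) + (9.28) = 0.  So z_0 = 4 is a root, |z_0| = 4.
Divide out the factor (1 - 0.25 z) = (1 - z/z0) (since 1/z0 = 0.25):
  P(z) = (1 - 0.25 z)(1 + (0.41) z + (-0.58) z^2)
  [check: z-coef 0.41 - (0.25) = 0.16; z^2-coef -0.58 - (0.25)(0.41) = -0.6825; z^3-coef -(0.25)(-0.58) = 0.145.]
Remaining roots from the quadratic factor 1 + (0.41) z + (-0.58) z^2:
  Set 1 + (0.41) z + (-0.58) z^2 = 0, i.e. a z^2 + b z + c = 0 with a = -0.58, b = 0.41, c = 1.
  Discriminant D = b^2 - 4ac = (0.41)^2 - 4*(-0.58)*1 = 0.1681 - (-2.32) = 2.4881.
  D >= 0, so the roots are real: z = (-b +/- sqrt(D)) / (2a) = (-0.41 +/- 1.577371) / (-1.16).
    z_1 = (-0.41 + 1.577371) / (-1.16) = -1.0064,   |z_1| = 1.0064.
    z_2 = (-0.41 - 1.577371) / (-1.16) = 1.7133,   |z_2| = 1.7133.
Moduli of all roots: 4.0000, 1.0064, 1.7133.
All moduli strictly greater than 1? Yes.
Verdict: Stationary.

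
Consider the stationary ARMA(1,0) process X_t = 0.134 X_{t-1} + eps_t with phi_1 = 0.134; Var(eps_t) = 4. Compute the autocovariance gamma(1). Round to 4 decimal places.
\gamma(1) = 0.5458

Multiply the model equation by X_{t-k} and take expectations. With theta_0 = psi_0 = 1 and psi_j the MA(infinity) weights, this gives
  gamma(k) - sum_i phi_i gamma(k-i) = c_k,
  c_k = sigma^2 * sum_{j=k..q} theta_j psi_{j-k}   (c_k = 0 for k > q),
using gamma(-m) = gamma(m).
Pure AR (q = 0): c_0 = sigma^2 = 4, c_k = 0 for k >= 1.
Equations for k = 0 and k = 1 (AR order 1):
  gamma(0) = phi_1 gamma(1) + c_0
  gamma(1) = phi_1 gamma(0) + c_1
Substituting the second into the first: gamma(0) (1 - phi_1^2) = c_0 + phi_1 c_1, so
  gamma(0) = c_0 / (1 - phi_1^2) = 4 / (1 - (0.134)^2) = 4 / 0.982044 = 4.073137.
  gamma(1) = phi_1 gamma(0) = (0.134)(4.073137) = 0.5458.
Therefore gamma(1) = 0.5458 (to 4 decimal places).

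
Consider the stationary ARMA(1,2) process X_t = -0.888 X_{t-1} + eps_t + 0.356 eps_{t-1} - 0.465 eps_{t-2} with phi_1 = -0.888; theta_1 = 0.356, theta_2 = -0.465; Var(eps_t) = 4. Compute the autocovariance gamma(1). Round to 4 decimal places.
\gamma(1) = -2.1447

Multiply the model equation by X_{t-k} and take expectations. With theta_0 = psi_0 = 1 and psi_j the MA(infinity) weights, this gives
  gamma(k) - sum_i phi_i gamma(k-i) = c_k,
  c_k = sigma^2 * sum_{j=k..q} theta_j psi_{j-k}   (c_k = 0 for k > q),
using gamma(-m) = gamma(m).
psi-weights needed (psi_j = theta_j + sum_i phi_i psi_{j-i}):
  psi_1 = theta_1 + phi_1 = 0.356 + (-0.888) = -0.532
  psi_2 = theta_2 + phi_1 psi_1 = -0.465 + (-0.888)(-0.532) = 0.007416
Right-hand sides:
  c_0 = sigma^2 (1 + theta_1 psi_1 + theta_2 psi_2) = 4 * (1 + (0.356)(-0.532) + (-0.465)(0.007416)) = 4 * 0.80716 = 3.228638
  c_1 = sigma^2 (theta_1 + theta_2 psi_1) = 4 * (0.356 + (-0.465)(-0.532)) = 2.41352
  c_2 = sigma^2 theta_2 = 4 * (-0.465) = -1.86
Equations for k = 0 and k = 1 (AR order 1):
  gamma(0) = phi_1 gamma(1) + c_0
  gamma(1) = phi_1 gamma(0) + c_1
Substituting the second into the first: gamma(0) (1 - phi_1^2) = c_0 + phi_1 c_1, so
  gamma(0) = (c_0 + phi_1 c_1) / (1 - phi_1^2) = (3.228638 + (-0.888)(2.41352)) / (1 - (-0.888)^2) = 1.085432 / 0.211456 = 5.133136.
  gamma(1) = phi_1 gamma(0) + c_1 = (-0.888)(5.133136) + (2.41352) = -2.144705.
Therefore gamma(1) = -2.1447 (to 4 decimal places).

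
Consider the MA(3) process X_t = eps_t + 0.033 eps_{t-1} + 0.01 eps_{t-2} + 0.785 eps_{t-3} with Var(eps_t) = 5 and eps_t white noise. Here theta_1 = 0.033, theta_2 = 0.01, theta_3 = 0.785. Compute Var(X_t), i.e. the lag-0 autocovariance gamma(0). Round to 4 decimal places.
\gamma(0) = 8.0871

For an MA(q) process X_t = eps_t + sum_i theta_i eps_{t-i} with
Var(eps_t) = sigma^2, the variance is
  gamma(0) = sigma^2 * (1 + sum_i theta_i^2).
  sum_i theta_i^2 = (0.033)^2 + (0.01)^2 + (0.785)^2 = 0.001089 + 0.0001 + 0.616225 = 0.617414.
  gamma(0) = 5 * (1 + 0.617414) = 5 * 1.617414 = 8.08707, which rounds to 8.0871.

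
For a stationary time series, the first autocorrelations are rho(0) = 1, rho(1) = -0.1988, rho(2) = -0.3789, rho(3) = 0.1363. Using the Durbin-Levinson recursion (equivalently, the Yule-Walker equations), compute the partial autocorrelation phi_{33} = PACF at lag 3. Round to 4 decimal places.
\phi_{33} = -0.0751

The PACF at lag k is phi_{kk}, the last component of the solution
to the Yule-Walker system G_k phi = r_k where
  (G_k)_{ij} = rho(|i - j|), (r_k)_i = rho(i), i,j = 1..k.
Equivalently, Durbin-Levinson gives phi_{kk} iteratively:
  phi_{11} = rho(1)
  phi_{kk} = [rho(k) - sum_{j=1..k-1} phi_{k-1,j} rho(k-j)]
            / [1 - sum_{j=1..k-1} phi_{k-1,j} rho(j)],
  phi_{k,j} = phi_{k-1,j} - phi_{kk} phi_{k-1,k-j},  j = 1..k-1.
Step k = 1:
  phi_11 = rho(1) = -0.1988.
Step k = 2:
  phi_22 = [rho(2) - phi_11 rho(1)] / [1 - phi_11 rho(1)] = [-0.3789 - (-0.1988)(-0.1988)] / [1 - (-0.1988)(-0.1988)]
         = -0.41842144 / 0.96047856 = -0.435639.
  Update: phi_21 = phi_11 - phi_22 phi_11 = -0.1988 - (-0.435639)(-0.1988) = -0.285405.
Step k = 3:
  phi_33 = [rho(3) - phi_21 rho(2) - phi_22 rho(1)] / [1 - phi_21 rho(1) - phi_22 rho(2)]
    numerator   = 0.1363 - (-0.285405)(-0.3789) - (-0.435639)(-0.1988) = -0.05844486
    denominator = 1 - (-0.285405)(-0.1988) - (-0.435639)(-0.3789) = 0.77819807
  phi_33 = -0.05844486 / 0.77819807 = -0.0751.
Therefore phi_{33} = -0.0751.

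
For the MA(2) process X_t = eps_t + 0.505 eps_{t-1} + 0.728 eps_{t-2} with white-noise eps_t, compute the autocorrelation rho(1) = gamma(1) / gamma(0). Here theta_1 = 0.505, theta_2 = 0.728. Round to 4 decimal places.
\rho(1) = 0.4889

For an MA(q) process with theta_0 = 1, the autocovariance is
  gamma(k) = sigma^2 * sum_{i=0..q-k} theta_i * theta_{i+k},
and rho(k) = gamma(k) / gamma(0). Sigma^2 cancels.
  numerator   = (1)*(0.505) + (0.505)*(0.728) = 0.87264.
  denominator = (1)^2 + (0.505)^2 + (0.728)^2 = 1.785009.
  rho(1) = 0.87264 / 1.785009 = 0.4889.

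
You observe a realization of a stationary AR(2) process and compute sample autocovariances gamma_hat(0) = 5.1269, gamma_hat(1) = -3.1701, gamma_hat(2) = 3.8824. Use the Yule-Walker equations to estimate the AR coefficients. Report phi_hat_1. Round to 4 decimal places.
\hat\phi_{1} = -0.2430

The Yule-Walker equations for an AR(p) process read, in matrix form,
  Gamma_p phi = r_p,   with   (Gamma_p)_{ij} = gamma(|i - j|),
                       (r_p)_i = gamma(i),   i,j = 1..p.
Substitute the sample gammas (Toeplitz matrix and right-hand side of size 2):
  Gamma_p = [[5.1269, -3.1701], [-3.1701, 5.1269]]
  r_p     = [-3.1701, 3.8824]
Written out:
  5.1269 phi_1 - 3.1701 phi_2 = -3.1701
  -3.1701 phi_1 + 5.1269 phi_2 = 3.8824
Solve by Cramer's rule:
  det = gamma(0)^2 - gamma(1)^2 = (5.1269)^2 - (-3.1701)^2 = 26.28510361 - 10.04953401 = 16.2355696
  phi_hat_1 = [gamma(1) gamma(0) - gamma(1) gamma(2)] / det = [(-3.1701)(5.1269) - (-3.1701)(3.8824)] / 16.2355696 = -3.94518945 / 16.2355696 = -0.243
  phi_hat_2 = [gamma(0) gamma(2) - gamma(1)^2] / det = [(5.1269)(3.8824) - (-3.1701)^2] / 16.2355696 = 9.85514255 / 16.2355696 = 0.607
So phi_hat = [-0.2430, 0.6070].
Therefore phi_hat_1 = -0.2430.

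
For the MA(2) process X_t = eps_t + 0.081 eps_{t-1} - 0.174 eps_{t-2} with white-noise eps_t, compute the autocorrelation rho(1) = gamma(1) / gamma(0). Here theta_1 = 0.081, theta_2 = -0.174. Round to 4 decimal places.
\rho(1) = 0.0645

For an MA(q) process with theta_0 = 1, the autocovariance is
  gamma(k) = sigma^2 * sum_{i=0..q-k} theta_i * theta_{i+k},
and rho(k) = gamma(k) / gamma(0). Sigma^2 cancels.
  numerator   = (1)*(0.081) + (0.081)*(-0.174) = 0.066906.
  denominator = (1)^2 + (0.081)^2 + (-0.174)^2 = 1.036837.
  rho(1) = 0.066906 / 1.036837 = 0.0645.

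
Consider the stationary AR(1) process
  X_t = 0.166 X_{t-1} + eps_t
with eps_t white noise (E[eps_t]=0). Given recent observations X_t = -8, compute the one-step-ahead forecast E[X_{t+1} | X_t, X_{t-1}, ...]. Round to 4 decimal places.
E[X_{t+1} \mid \mathcal F_t] = -1.3280

For an AR(p) model X_t = c + sum_i phi_i X_{t-i} + eps_t, the
one-step-ahead conditional mean is
  E[X_{t+1} | X_t, ...] = c + sum_i phi_i X_{t+1-i}.
Substitute known values:
  E[X_{t+1} | ...] = (0.166) * (-8)
                   = -1.3280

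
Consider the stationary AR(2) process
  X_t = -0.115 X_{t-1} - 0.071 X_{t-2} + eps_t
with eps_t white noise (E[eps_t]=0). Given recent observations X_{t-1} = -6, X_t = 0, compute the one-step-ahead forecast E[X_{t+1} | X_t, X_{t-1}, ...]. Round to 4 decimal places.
E[X_{t+1} \mid \mathcal F_t] = 0.4260

For an AR(p) model X_t = c + sum_i phi_i X_{t-i} + eps_t, the
one-step-ahead conditional mean is
  E[X_{t+1} | X_t, ...] = c + sum_i phi_i X_{t+1-i}.
Substitute known values:
  E[X_{t+1} | ...] = (-0.115) * (0) + (-0.071) * (-6)
                   = 0.4260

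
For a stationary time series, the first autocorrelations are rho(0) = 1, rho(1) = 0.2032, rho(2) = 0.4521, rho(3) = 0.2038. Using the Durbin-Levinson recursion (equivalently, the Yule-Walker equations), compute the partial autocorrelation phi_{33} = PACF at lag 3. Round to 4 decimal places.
\phi_{33} = 0.0821

The PACF at lag k is phi_{kk}, the last component of the solution
to the Yule-Walker system G_k phi = r_k where
  (G_k)_{ij} = rho(|i - j|), (r_k)_i = rho(i), i,j = 1..k.
Equivalently, Durbin-Levinson gives phi_{kk} iteratively:
  phi_{11} = rho(1)
  phi_{kk} = [rho(k) - sum_{j=1..k-1} phi_{k-1,j} rho(k-j)]
            / [1 - sum_{j=1..k-1} phi_{k-1,j} rho(j)],
  phi_{k,j} = phi_{k-1,j} - phi_{kk} phi_{k-1,k-j},  j = 1..k-1.
Step k = 1:
  phi_11 = rho(1) = 0.2032.
Step k = 2:
  phi_22 = [rho(2) - phi_11 rho(1)] / [1 - phi_11 rho(1)] = [0.4521 - (0.2032)(0.2032)] / [1 - (0.2032)(0.2032)]
         = 0.41080976 / 0.95870976 = 0.428503.
  Update: phi_21 = phi_11 - phi_22 phi_11 = 0.2032 - (0.428503)(0.2032) = 0.116128.
Step k = 3:
  phi_33 = [rho(3) - phi_21 rho(2) - phi_22 rho(1)] / [1 - phi_21 rho(1) - phi_22 rho(2)]
    numerator   = 0.2038 - (0.116128)(0.4521) - (0.428503)(0.2032) = 0.06422666
    denominator = 1 - (0.116128)(0.2032) - (0.428503)(0.4521) = 0.78267665
  phi_33 = 0.06422666 / 0.78267665 = 0.0821.
Therefore phi_{33} = 0.0821.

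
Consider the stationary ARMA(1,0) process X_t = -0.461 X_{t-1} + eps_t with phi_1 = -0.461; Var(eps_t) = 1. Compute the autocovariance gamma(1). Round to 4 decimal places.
\gamma(1) = -0.5854

Multiply the model equation by X_{t-k} and take expectations. With theta_0 = psi_0 = 1 and psi_j the MA(infinity) weights, this gives
  gamma(k) - sum_i phi_i gamma(k-i) = c_k,
  c_k = sigma^2 * sum_{j=k..q} theta_j psi_{j-k}   (c_k = 0 for k > q),
using gamma(-m) = gamma(m).
Pure AR (q = 0): c_0 = sigma^2 = 1, c_k = 0 for k >= 1.
Equations for k = 0 and k = 1 (AR order 1):
  gamma(0) = phi_1 gamma(1) + c_0
  gamma(1) = phi_1 gamma(0) + c_1
Substituting the second into the first: gamma(0) (1 - phi_1^2) = c_0 + phi_1 c_1, so
  gamma(0) = c_0 / (1 - phi_1^2) = 1 / (1 - (-0.461)^2) = 1 / 0.787479 = 1.269875.
  gamma(1) = phi_1 gamma(0) = (-0.461)(1.269875) = -0.585412.
Therefore gamma(1) = -0.5854 (to 4 decimal places).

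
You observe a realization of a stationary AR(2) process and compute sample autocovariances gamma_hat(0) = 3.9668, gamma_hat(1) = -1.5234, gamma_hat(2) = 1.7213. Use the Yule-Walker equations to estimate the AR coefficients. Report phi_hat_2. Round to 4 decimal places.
\hat\phi_{2} = 0.3360

The Yule-Walker equations for an AR(p) process read, in matrix form,
  Gamma_p phi = r_p,   with   (Gamma_p)_{ij} = gamma(|i - j|),
                       (r_p)_i = gamma(i),   i,j = 1..p.
Substitute the sample gammas (Toeplitz matrix and right-hand side of size 2):
  Gamma_p = [[3.9668, -1.5234], [-1.5234, 3.9668]]
  r_p     = [-1.5234, 1.7213]
Written out:
  3.9668 phi_1 - 1.5234 phi_2 = -1.5234
  -1.5234 phi_1 + 3.9668 phi_2 = 1.7213
Solve by Cramer's rule:
  det = gamma(0)^2 - gamma(1)^2 = (3.9668)^2 - (-1.5234)^2 = 15.73550224 - 2.32074756 = 13.41475468
  phi_hat_1 = [gamma(1) gamma(0) - gamma(1) gamma(2)] / det = [(-1.5234)(3.9668) - (-1.5234)(1.7213)] / 13.41475468 = -3.4207947 / 13.41475468 = -0.255
  phi_hat_2 = [gamma(0) gamma(2) - gamma(1)^2] / det = [(3.9668)(1.7213) - (-1.5234)^2] / 13.41475468 = 4.50730528 / 13.41475468 = 0.336
So phi_hat = [-0.2550, 0.3360].
Therefore phi_hat_2 = 0.3360.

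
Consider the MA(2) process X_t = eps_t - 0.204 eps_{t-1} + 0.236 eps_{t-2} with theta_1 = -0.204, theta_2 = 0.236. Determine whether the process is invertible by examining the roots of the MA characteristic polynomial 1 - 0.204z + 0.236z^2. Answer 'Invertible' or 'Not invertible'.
\text{Invertible}

The MA(q) characteristic polynomial is P(z) = 1 - 0.204z + 0.236z^2.
Invertibility requires all roots to lie outside the unit circle, i.e. |z| > 1 for every root.
Set 1 + (-0.204) z + (0.236) z^2 = 0, i.e. a z^2 + b z + c = 0 with a = 0.236, b = -0.204, c = 1.
Discriminant D = b^2 - 4ac = (-0.204)^2 - 4*(0.236)*1 = 0.041616 - (0.944) = -0.902384.
D < 0, so the roots are the complex-conjugate pair z = (-b +/- i sqrt(-D)) / (2a) = 0.4322 +/- 2.0126i.
For a conjugate pair |z|^2 = z * conj(z) = (product of roots) = c/a = 1/(0.236) = 4.237288, so |z| = sqrt(4.237288) = 2.0585 for both roots.
Moduli of all roots: 2.0585, 2.0585.
All moduli strictly greater than 1? Yes.
Verdict: Invertible.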